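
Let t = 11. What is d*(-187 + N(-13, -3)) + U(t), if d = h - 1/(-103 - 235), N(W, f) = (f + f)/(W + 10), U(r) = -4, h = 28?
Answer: -1752377/338 ≈ -5184.5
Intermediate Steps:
N(W, f) = 2*f/(10 + W) (N(W, f) = (2*f)/(10 + W) = 2*f/(10 + W))
d = 9465/338 (d = 28 - 1/(-103 - 235) = 28 - 1/(-338) = 28 - 1*(-1/338) = 28 + 1/338 = 9465/338 ≈ 28.003)
d*(-187 + N(-13, -3)) + U(t) = 9465*(-187 + 2*(-3)/(10 - 13))/338 - 4 = 9465*(-187 + 2*(-3)/(-3))/338 - 4 = 9465*(-187 + 2*(-3)*(-⅓))/338 - 4 = 9465*(-187 + 2)/338 - 4 = (9465/338)*(-185) - 4 = -1751025/338 - 4 = -1752377/338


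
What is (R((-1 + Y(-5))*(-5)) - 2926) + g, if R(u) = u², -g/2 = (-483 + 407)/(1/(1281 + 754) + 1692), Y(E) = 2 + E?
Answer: -8697266926/3443221 ≈ -2525.9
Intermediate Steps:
g = 309320/3443221 (g = -2*(-483 + 407)/(1/(1281 + 754) + 1692) = -(-152)/(1/2035 + 1692) = -(-152)/3443221/2035 = -(-152)*2035/3443221 = -2*(-154660/3443221) = 309320/3443221 ≈ 0.089834)
(R((-1 + Y(-5))*(-5)) - 2926) + g = (((-1 + (2 - 5))*(-5))² - 2926) + 309320/3443221 = (((-1 - 3)*(-5))² - 2926) + 309320/3443221 = ((-4*(-5))² - 2926) + 309320/3443221 = (20² - 2926) + 309320/3443221 = (400 - 2926) + 309320/3443221 = -2526 + 309320/3443221 = -8697266926/3443221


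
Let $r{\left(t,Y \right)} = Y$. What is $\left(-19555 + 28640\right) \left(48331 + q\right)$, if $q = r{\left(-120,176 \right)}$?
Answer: $440686095$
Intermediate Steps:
$q = 176$
$\left(-19555 + 28640\right) \left(48331 + q\right) = \left(-19555 + 28640\right) \left(48331 + 176\right) = 9085 \cdot 48507 = 440686095$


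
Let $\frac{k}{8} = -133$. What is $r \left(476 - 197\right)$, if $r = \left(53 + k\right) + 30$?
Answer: $-273699$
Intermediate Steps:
$k = -1064$ ($k = 8 \left(-133\right) = -1064$)
$r = -981$ ($r = \left(53 - 1064\right) + 30 = -1011 + 30 = -981$)
$r \left(476 - 197\right) = - 981 \left(476 - 197\right) = \left(-981\right) 279 = -273699$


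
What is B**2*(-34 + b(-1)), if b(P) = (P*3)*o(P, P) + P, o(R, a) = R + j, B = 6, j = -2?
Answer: -936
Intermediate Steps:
o(R, a) = -2 + R (o(R, a) = R - 2 = -2 + R)
b(P) = P + 3*P*(-2 + P) (b(P) = (P*3)*(-2 + P) + P = (3*P)*(-2 + P) + P = 3*P*(-2 + P) + P = P + 3*P*(-2 + P))
B**2*(-34 + b(-1)) = 6**2*(-34 - (-5 + 3*(-1))) = 36*(-34 - (-5 - 3)) = 36*(-34 - 1*(-8)) = 36*(-34 + 8) = 36*(-26) = -936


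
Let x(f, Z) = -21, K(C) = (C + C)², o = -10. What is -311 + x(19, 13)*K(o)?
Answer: -8711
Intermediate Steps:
K(C) = 4*C² (K(C) = (2*C)² = 4*C²)
-311 + x(19, 13)*K(o) = -311 - 84*(-10)² = -311 - 84*100 = -311 - 21*400 = -311 - 8400 = -8711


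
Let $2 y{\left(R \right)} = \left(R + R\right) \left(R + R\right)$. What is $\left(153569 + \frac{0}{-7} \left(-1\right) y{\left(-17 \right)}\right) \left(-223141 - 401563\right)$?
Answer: $-95935168576$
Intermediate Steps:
$y{\left(R \right)} = 2 R^{2}$ ($y{\left(R \right)} = \frac{\left(R + R\right) \left(R + R\right)}{2} = \frac{2 R 2 R}{2} = \frac{4 R^{2}}{2} = 2 R^{2}$)
$\left(153569 + \frac{0}{-7} \left(-1\right) y{\left(-17 \right)}\right) \left(-223141 - 401563\right) = \left(153569 + \frac{0}{-7} \left(-1\right) 2 \left(-17\right)^{2}\right) \left(-223141 - 401563\right) = \left(153569 + 0 \left(- \frac{1}{7}\right) \left(-1\right) 2 \cdot 289\right) \left(-624704\right) = \left(153569 + 0 \left(-1\right) 578\right) \left(-624704\right) = \left(153569 + 0 \cdot 578\right) \left(-624704\right) = \left(153569 + 0\right) \left(-624704\right) = 153569 \left(-624704\right) = -95935168576$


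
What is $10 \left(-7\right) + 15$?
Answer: $-55$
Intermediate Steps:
$10 \left(-7\right) + 15 = -70 + 15 = -55$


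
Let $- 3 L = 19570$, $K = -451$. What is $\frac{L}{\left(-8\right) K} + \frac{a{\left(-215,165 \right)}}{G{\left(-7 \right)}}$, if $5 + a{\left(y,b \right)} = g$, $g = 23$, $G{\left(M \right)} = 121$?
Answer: $- \frac{98779}{59532} \approx -1.6593$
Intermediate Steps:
$L = - \frac{19570}{3}$ ($L = \left(- \frac{1}{3}\right) 19570 = - \frac{19570}{3} \approx -6523.3$)
$a{\left(y,b \right)} = 18$ ($a{\left(y,b \right)} = -5 + 23 = 18$)
$\frac{L}{\left(-8\right) K} + \frac{a{\left(-215,165 \right)}}{G{\left(-7 \right)}} = - \frac{19570}{3 \left(\left(-8\right) \left(-451\right)\right)} + \frac{18}{121} = - \frac{19570}{3 \cdot 3608} + 18 \cdot \frac{1}{121} = \left(- \frac{19570}{3}\right) \frac{1}{3608} + \frac{18}{121} = - \frac{9785}{5412} + \frac{18}{121} = - \frac{98779}{59532}$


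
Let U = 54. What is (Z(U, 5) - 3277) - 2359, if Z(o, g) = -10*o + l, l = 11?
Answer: -6165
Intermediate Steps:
Z(o, g) = 11 - 10*o (Z(o, g) = -10*o + 11 = 11 - 10*o)
(Z(U, 5) - 3277) - 2359 = ((11 - 10*54) - 3277) - 2359 = ((11 - 540) - 3277) - 2359 = (-529 - 3277) - 2359 = -3806 - 2359 = -6165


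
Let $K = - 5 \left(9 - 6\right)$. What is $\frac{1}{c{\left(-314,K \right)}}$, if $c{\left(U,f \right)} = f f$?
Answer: $\frac{1}{225} \approx 0.0044444$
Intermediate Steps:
$K = -15$ ($K = \left(-5\right) 3 = -15$)
$c{\left(U,f \right)} = f^{2}$
$\frac{1}{c{\left(-314,K \right)}} = \frac{1}{\left(-15\right)^{2}} = \frac{1}{225}$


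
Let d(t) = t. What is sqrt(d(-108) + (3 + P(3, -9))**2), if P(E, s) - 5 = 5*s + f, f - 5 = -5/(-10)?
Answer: 3*sqrt(393)/2 ≈ 29.736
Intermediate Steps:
f = 11/2 (f = 5 - 5/(-10) = 5 - 5*(-1/10) = 5 + 1/2 = 11/2 ≈ 5.5000)
P(E, s) = 21/2 + 5*s (P(E, s) = 5 + (5*s + 11/2) = 5 + (11/2 + 5*s) = 21/2 + 5*s)
sqrt(d(-108) + (3 + P(3, -9))**2) = sqrt(-108 + (3 + (21/2 + 5*(-9)))**2) = sqrt(-108 + (3 + (21/2 - 45))**2) = sqrt(-108 + (3 - 69/2)**2) = sqrt(-108 + (-63/2)**2) = sqrt(-108 + 3969/4) = sqrt(3537/4) = 3*sqrt(393)/2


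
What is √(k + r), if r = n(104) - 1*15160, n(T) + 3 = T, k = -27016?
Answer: 15*I*√187 ≈ 205.12*I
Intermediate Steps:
n(T) = -3 + T
r = -15059 (r = (-3 + 104) - 1*15160 = 101 - 15160 = -15059)
√(k + r) = √(-27016 - 15059) = √(-42075) = 15*I*√187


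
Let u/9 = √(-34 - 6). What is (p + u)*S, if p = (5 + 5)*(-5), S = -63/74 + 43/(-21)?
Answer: 112625/777 - 13515*I*√10/259 ≈ 144.95 - 165.01*I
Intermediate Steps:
S = -4505/1554 (S = -63*1/74 + 43*(-1/21) = -63/74 - 43/21 = -4505/1554 ≈ -2.8990)
u = 18*I*√10 (u = 9*√(-34 - 6) = 9*√(-40) = 9*(2*I*√10) = 18*I*√10 ≈ 56.921*I)
p = -50 (p = 10*(-5) = -50)
(p + u)*S = (-50 + 18*I*√10)*(-4505/1554) = 112625/777 - 13515*I*√10/259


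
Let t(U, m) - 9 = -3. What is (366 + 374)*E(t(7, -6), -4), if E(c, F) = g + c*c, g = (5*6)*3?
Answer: 93240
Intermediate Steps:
g = 90 (g = 30*3 = 90)
t(U, m) = 6 (t(U, m) = 9 - 3 = 6)
E(c, F) = 90 + c² (E(c, F) = 90 + c*c = 90 + c²)
(366 + 374)*E(t(7, -6), -4) = (366 + 374)*(90 + 6²) = 740*(90 + 36) = 740*126 = 93240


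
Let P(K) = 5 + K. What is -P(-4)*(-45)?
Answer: 45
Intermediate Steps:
-P(-4)*(-45) = -(5 - 4)*(-45) = -1*1*(-45) = -1*(-45) = 45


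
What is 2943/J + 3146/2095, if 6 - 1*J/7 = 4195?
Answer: 86084573/61431685 ≈ 1.4013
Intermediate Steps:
J = -29323 (J = 42 - 7*4195 = 42 - 29365 = -29323)
2943/J + 3146/2095 = 2943/(-29323) + 3146/2095 = 2943*(-1/29323) + 3146*(1/2095) = -2943/29323 + 3146/2095 = 86084573/61431685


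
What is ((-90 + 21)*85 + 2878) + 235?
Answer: -2752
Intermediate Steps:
((-90 + 21)*85 + 2878) + 235 = (-69*85 + 2878) + 235 = (-5865 + 2878) + 235 = -2987 + 235 = -2752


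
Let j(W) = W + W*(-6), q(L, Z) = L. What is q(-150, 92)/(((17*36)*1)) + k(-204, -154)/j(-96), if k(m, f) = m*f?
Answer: 66509/1020 ≈ 65.205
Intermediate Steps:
k(m, f) = f*m
j(W) = -5*W (j(W) = W - 6*W = -5*W)
q(-150, 92)/(((17*36)*1)) + k(-204, -154)/j(-96) = -150/((17*36)*1) + (-154*(-204))/((-5*(-96))) = -150/(612*1) + 31416/480 = -150/612 + 31416*(1/480) = -150*1/612 + 1309/20 = -25/102 + 1309/20 = 66509/1020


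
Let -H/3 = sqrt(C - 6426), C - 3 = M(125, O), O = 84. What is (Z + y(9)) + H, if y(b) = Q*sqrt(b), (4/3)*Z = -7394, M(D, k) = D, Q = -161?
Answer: -12057/2 - 3*I*sqrt(6298) ≈ -6028.5 - 238.08*I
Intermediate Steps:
C = 128 (C = 3 + 125 = 128)
Z = -11091/2 (Z = (3/4)*(-7394) = -11091/2 ≈ -5545.5)
y(b) = -161*sqrt(b)
H = -3*I*sqrt(6298) (H = -3*sqrt(128 - 6426) = -3*I*sqrt(6298) ≈ -238.08*I)
(Z + y(9)) + H = (-11091/2 - 161*sqrt(9)) - 3*I*sqrt(6298) = (-11091/2 - 161*3) - 3*I*sqrt(6298) = (-11091/2 - 483) - 3*I*sqrt(6298) = -12057/2 - 3*I*sqrt(6298)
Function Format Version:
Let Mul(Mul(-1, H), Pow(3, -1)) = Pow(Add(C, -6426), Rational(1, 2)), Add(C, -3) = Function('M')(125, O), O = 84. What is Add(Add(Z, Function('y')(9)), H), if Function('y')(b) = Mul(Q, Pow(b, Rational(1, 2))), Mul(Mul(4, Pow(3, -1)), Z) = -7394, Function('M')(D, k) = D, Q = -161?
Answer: Add(Rational(-12057, 2), Mul(-3, I, Pow(6298, Rational(1, 2)))) ≈ Add(-6028.5, Mul(-238.08, I))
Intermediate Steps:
C = 128 (C = Add(3, 125) = 128)
Z = Rational(-11091, 2) (Z = Mul(Rational(3, 4), -7394) = Rational(-11091, 2) ≈ -5545.5)
Function('y')(b) = Mul(-161, Pow(b, Rational(1, 2)))
H = Mul(-3, I, Pow(6298, Rational(1, 2))) (H = Mul(-3, Pow(Add(128, -6426), Rational(1, 2))) = Mul(-3, Pow(-6298, Rational(1, 2))) = Mul(-3, Mul(I, Pow(6298, Rational(1, 2)))) = Mul(-3, I, Pow(6298, Rational(1, 2))) ≈ Mul(-238.08, I))
Add(Add(Z, Function('y')(9)), H) = Add(Add(Rational(-11091, 2), Mul(-161, Pow(9, Rational(1, 2)))), Mul(-3, I, Pow(6298, Rational(1, 2)))) = Add(Add(Rational(-11091, 2), Mul(-161, 3)), Mul(-3, I, Pow(6298, Rational(1, 2)))) = Add(Add(Rational(-11091, 2), -483), Mul(-3, I, Pow(6298, Rational(1, 2)))) = Add(Rational(-12057, 2), Mul(-3, I, Pow(6298, Rational(1, 2))))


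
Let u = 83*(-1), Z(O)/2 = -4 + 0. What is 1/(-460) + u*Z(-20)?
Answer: 305439/460 ≈ 664.00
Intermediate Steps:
Z(O) = -8 (Z(O) = 2*(-4 + 0) = 2*(-4) = -8)
u = -83
1/(-460) + u*Z(-20) = 1/(-460) - 83*(-8) = -1/460 + 664 = 305439/460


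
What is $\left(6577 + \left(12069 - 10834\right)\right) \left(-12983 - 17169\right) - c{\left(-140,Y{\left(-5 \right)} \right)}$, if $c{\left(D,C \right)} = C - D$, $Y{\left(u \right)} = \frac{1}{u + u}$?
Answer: $- \frac{2355475639}{10} \approx -2.3555 \cdot 10^{8}$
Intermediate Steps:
$Y{\left(u \right)} = \frac{1}{2 u}$
$\left(6577 + \left(12069 - 10834\right)\right) \left(-12983 - 17169\right) - c{\left(-140,Y{\left(-5 \right)} \right)} = \left(6577 + \left(12069 - 10834\right)\right) \left(-12983 - 17169\right) - \left(\frac{1}{2 \left(-5\right)} - -140\right) = \left(6577 + 1235\right) \left(-30152\right) - \left(\frac{1}{2} \left(- \frac{1}{5}\right) + 140\right) = 7812 \left(-30152\right) - \left(- \frac{1}{10} + 140\right) = -235547424 - \frac{1399}{10} = - \frac{2355475639}{10}$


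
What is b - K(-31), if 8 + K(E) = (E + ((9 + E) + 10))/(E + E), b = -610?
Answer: -37367/62 ≈ -602.69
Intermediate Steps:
K(E) = -8 + (19 + 2*E)/(2*E) (K(E) = -8 + (E + ((9 + E) + 10))/(E + E) = -8 + (E + (19 + E))/((2*E)) = -8 + (19 + 2*E)*(1/(2*E)) = -8 + (19 + 2*E)/(2*E))
b - K(-31) = -610 - (-7 + (19/2)/(-31)) = -610 - (-7 + (19/2)*(-1/31)) = -610 - (-7 - 19/62) = -610 - 1*(-453/62) = -610 + 453/62 = -37367/62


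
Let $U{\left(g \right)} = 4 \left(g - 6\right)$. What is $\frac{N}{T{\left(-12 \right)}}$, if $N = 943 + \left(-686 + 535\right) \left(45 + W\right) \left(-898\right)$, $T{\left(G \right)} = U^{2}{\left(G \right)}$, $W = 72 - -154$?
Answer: $\frac{36748001}{5184} \approx 7088.7$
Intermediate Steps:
$W = 226$ ($W = 72 + 154 = 226$)
$U{\left(g \right)} = -24 + 4 g$ ($U{\left(g \right)} = 4 \left(-6 + g\right) = -24 + 4 g$)
$T{\left(G \right)} = \left(-24 + 4 G\right)^{2}$
$N = 36748001$ ($N = 943 + \left(-686 + 535\right) \left(45 + 226\right) \left(-898\right) = 943 + \left(-151\right) 271 \left(-898\right) = 943 - -36747058 = 943 + 36747058 = 36748001$)
$\frac{N}{T{\left(-12 \right)}} = \frac{36748001}{16 \left(-6 - 12\right)^{2}} = \frac{36748001}{16 \left(-18\right)^{2}} = \frac{36748001}{16 \cdot 324} = \frac{36748001}{5184}$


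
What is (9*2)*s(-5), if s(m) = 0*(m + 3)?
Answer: 0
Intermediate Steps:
s(m) = 0 (s(m) = 0*(3 + m) = 0)
(9*2)*s(-5) = (9*2)*0 = 18*0 = 0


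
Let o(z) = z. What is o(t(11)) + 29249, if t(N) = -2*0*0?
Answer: 29249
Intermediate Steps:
t(N) = 0 (t(N) = 0*0 = 0)
o(t(11)) + 29249 = 0 + 29249 = 29249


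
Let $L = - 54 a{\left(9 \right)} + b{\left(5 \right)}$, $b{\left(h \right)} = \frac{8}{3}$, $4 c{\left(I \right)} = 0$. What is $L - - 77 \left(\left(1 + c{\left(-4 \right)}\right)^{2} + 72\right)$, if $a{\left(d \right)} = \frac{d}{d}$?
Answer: $\frac{16709}{3} \approx 5569.7$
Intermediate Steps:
$c{\left(I \right)} = 0$ ($c{\left(I \right)} = \frac{1}{4} \cdot 0 = 0$)
$b{\left(h \right)} = \frac{8}{3}$ ($b{\left(h \right)} = 8 \cdot \frac{1}{3} = \frac{8}{3}$)
$a{\left(d \right)} = 1$
$L = - \frac{154}{3}$ ($L = \left(-54\right) 1 + \frac{8}{3} = -54 + \frac{8}{3} = - \frac{154}{3} \approx -51.333$)
$L - - 77 \left(\left(1 + c{\left(-4 \right)}\right)^{2} + 72\right) = - \frac{154}{3} - - 77 \left(\left(1 + 0\right)^{2} + 72\right) = - \frac{154}{3} - - 77 \left(1^{2} + 72\right) = - \frac{154}{3} - - 77 \left(1 + 72\right) = - \frac{154}{3} - \left(-77\right) 73 = - \frac{154}{3} - -5621 = - \frac{154}{3} + 5621 = \frac{16709}{3}$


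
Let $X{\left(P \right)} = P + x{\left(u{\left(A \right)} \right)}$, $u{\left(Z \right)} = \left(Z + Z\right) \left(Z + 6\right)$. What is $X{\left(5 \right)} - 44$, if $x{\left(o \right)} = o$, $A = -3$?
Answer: $-57$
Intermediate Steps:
$u{\left(Z \right)} = 2 Z \left(6 + Z\right)$
$X{\left(P \right)} = -18 + P$ ($X{\left(P \right)} = P + 2 \left(-3\right) \left(6 - 3\right) = P + 2 \left(-3\right) 3 = P - 18 = -18 + P$)
$X{\left(5 \right)} - 44 = \left(-18 + 5\right) - 44 = -13 - 44 = -57$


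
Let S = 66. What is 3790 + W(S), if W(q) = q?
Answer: 3856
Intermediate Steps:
3790 + W(S) = 3790 + 66 = 3856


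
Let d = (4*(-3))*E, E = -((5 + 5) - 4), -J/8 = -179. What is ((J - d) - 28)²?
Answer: 1774224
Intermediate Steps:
J = 1432 (J = -8*(-179) = 1432)
E = -6 (E = -(10 - 4) = -1*6 = -6)
d = 72 (d = (4*(-3))*(-6) = -12*(-6) = 72)
((J - d) - 28)² = ((1432 - 1*72) - 28)² = ((1432 - 72) - 28)² = (1360 - 28)² = 1332² = 1774224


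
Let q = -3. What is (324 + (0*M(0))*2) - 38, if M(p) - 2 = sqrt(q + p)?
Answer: 286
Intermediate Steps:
M(p) = 2 + sqrt(-3 + p)
(324 + (0*M(0))*2) - 38 = (324 + (0*(2 + sqrt(-3 + 0)))*2) - 38 = (324 + (0*(2 + sqrt(-3)))*2) - 38 = (324 + (0*(2 + I*sqrt(3)))*2) - 38 = (324 + 0*2) - 38 = (324 + 0) - 38 = 324 - 38 = 286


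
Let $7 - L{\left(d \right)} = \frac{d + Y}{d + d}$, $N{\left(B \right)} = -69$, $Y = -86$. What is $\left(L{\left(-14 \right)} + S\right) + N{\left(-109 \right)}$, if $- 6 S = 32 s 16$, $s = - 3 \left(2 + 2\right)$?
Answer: $\frac{6709}{7} \approx 958.43$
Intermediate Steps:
$s = -12$ ($s = \left(-3\right) 4 = -12$)
$S = 1024$ ($S = - \frac{32 \left(-12\right) 16}{6} = - \frac{\left(-384\right) 16}{6} = \left(- \frac{1}{6}\right) \left(-6144\right) = 1024$)
$L{\left(d \right)} = 7 - \frac{-86 + d}{2 d}$ ($L{\left(d \right)} = 7 - \frac{d - 86}{d + d} = 7 - \frac{-86 + d}{2 d}$)
$\left(L{\left(-14 \right)} + S\right) + N{\left(-109 \right)} = \left(\left(\frac{13}{2} + \frac{43}{-14}\right) + 1024\right) - 69 = \left(\left(\frac{13}{2} + 43 \left(- \frac{1}{14}\right)\right) + 1024\right) - 69 = \left(\left(\frac{13}{2} - \frac{43}{14}\right) + 1024\right) - 69 = \left(\frac{24}{7} + 1024\right) - 69 = \frac{7192}{7} - 69 = \frac{6709}{7}$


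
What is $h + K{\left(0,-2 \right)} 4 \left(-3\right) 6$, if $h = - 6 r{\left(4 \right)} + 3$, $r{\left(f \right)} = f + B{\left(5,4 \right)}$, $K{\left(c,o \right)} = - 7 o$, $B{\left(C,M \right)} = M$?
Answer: $-1053$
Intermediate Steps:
$r{\left(f \right)} = 4 + f$ ($r{\left(f \right)} = f + 4 = 4 + f$)
$h = -45$ ($h = - 6 \left(4 + 4\right) + 3 = \left(-6\right) 8 + 3 = -48 + 3 = -45$)
$h + K{\left(0,-2 \right)} 4 \left(-3\right) 6 = -45 + \left(-7\right) \left(-2\right) 4 \left(-3\right) 6 = -45 + 14 \left(\left(-12\right) 6\right) = -45 + 14 \left(-72\right) = -45 - 1008 = -1053$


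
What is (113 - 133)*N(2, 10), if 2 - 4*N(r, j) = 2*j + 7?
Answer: 125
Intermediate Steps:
N(r, j) = -5/4 - j/2 (N(r, j) = 1/2 - (2*j + 7)/4 = 1/2 - (7 + 2*j)/4 = 1/2 + (-7/4 - j/2) = -5/4 - j/2)
(113 - 133)*N(2, 10) = (113 - 133)*(-5/4 - 1/2*10) = -20*(-5/4 - 5) = -20*(-25/4) = 125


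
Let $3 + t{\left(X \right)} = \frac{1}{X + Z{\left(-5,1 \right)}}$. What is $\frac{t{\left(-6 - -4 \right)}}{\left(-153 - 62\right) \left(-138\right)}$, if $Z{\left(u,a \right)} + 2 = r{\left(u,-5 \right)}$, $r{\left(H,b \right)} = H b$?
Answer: $- \frac{31}{311535} \approx -9.9507 \cdot 10^{-5}$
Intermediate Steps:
$Z{\left(u,a \right)} = -2 - 5 u$ ($Z{\left(u,a \right)} = -2 + u \left(-5\right) = -2 - 5 u$)
$t{\left(X \right)} = -3 + \frac{1}{23 + X}$ ($t{\left(X \right)} = -3 + \frac{1}{X - -23} = -3 + \frac{1}{X + \left(-2 + 25\right)} = -3 + \frac{1}{X + 23} = -3 + \frac{1}{23 + X}$)
$\frac{t{\left(-6 - -4 \right)}}{\left(-153 - 62\right) \left(-138\right)} = \frac{\frac{1}{23 - 2} \left(-68 - 3 \left(-6 - -4\right)\right)}{\left(-153 - 62\right) \left(-138\right)} = \frac{\frac{1}{23 + \left(-6 + 4\right)} \left(-68 - 3 \left(-6 + 4\right)\right)}{\left(-215\right) \left(-138\right)} = \frac{\frac{1}{23 - 2} \left(-68 - -6\right)}{29670} = \frac{-68 + 6}{21} \cdot \frac{1}{29670} = \frac{1}{21} \left(-62\right) \frac{1}{29670} = \left(- \frac{62}{21}\right) \frac{1}{29670} = - \frac{31}{311535}$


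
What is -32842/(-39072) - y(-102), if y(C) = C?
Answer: 2009093/19536 ≈ 102.84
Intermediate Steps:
-32842/(-39072) - y(-102) = -32842/(-39072) - 1*(-102) = -32842*(-1/39072) + 102 = 16421/19536 + 102 = 2009093/19536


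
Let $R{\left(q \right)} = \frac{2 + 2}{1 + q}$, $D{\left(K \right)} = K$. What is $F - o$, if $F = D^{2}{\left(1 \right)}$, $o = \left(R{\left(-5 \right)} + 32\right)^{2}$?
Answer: $-960$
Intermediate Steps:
$R{\left(q \right)} = \frac{4}{1 + q}$
$o = 961$ ($o = \left(\frac{4}{1 - 5} + 32\right)^{2} = \left(\frac{4}{-4} + 32\right)^{2} = \left(4 \left(- \frac{1}{4}\right) + 32\right)^{2} = \left(-1 + 32\right)^{2} = 31^{2} = 961$)
$F = 1$ ($F = 1^{2} = 1$)
$F - o = 1 - 961 = -960$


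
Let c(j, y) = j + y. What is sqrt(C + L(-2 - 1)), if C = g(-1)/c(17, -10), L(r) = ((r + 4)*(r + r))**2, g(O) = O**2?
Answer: sqrt(1771)/7 ≈ 6.0119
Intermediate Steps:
L(r) = 4*r**2*(4 + r)**2 (L(r) = ((4 + r)*(2*r))**2 = (2*r*(4 + r))**2 = 4*r**2*(4 + r)**2)
C = 1/7 (C = (-1)**2/(17 - 10) = 1/7 ≈ 0.14286)
sqrt(C + L(-2 - 1)) = sqrt(1/7 + 4*(-2 - 1)**2*(4 + (-2 - 1))**2) = sqrt(1/7 + 4*(-3)**2*(4 - 3)**2) = sqrt(1/7 + 4*9*1**2) = sqrt(1/7 + 4*9*1) = sqrt(1/7 + 36) = sqrt(253/7) = sqrt(1771)/7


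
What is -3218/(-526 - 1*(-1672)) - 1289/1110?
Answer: -841529/212010 ≈ -3.9693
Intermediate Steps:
-3218/(-526 - 1*(-1672)) - 1289/1110 = -3218/(-526 + 1672) - 1289*1/1110 = -3218/1146 - 1289/1110 = -3218*1/1146 - 1289/1110 = -1609/573 - 1289/1110 = -841529/212010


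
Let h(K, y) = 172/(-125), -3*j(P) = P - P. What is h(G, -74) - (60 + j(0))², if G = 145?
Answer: -450172/125 ≈ -3601.4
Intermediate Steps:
j(P) = 0 (j(P) = -(P - P)/3 = -⅓*0 = 0)
h(K, y) = -172/125 (h(K, y) = 172*(-1/125) = -172/125)
h(G, -74) - (60 + j(0))² = -172/125 - (60 + 0)² = -172/125 - 1*60² = -172/125 - 1*3600 = -172/125 - 3600 = -450172/125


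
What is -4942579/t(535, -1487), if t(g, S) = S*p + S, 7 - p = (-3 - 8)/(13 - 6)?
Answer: 34598053/99629 ≈ 347.27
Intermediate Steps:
p = 60/7 (p = 7 - (-3 - 8)/(13 - 6) = 7 - (-11)/7 = 7 - 1*(-11/7) = 7 + 11/7 = 60/7 ≈ 8.5714)
t(g, S) = 67*S/7 (t(g, S) = S*(60/7) + S = 60*S/7 + S = 67*S/7)
-4942579/t(535, -1487) = -4942579/((67/7)*(-1487)) = -4942579/(-99629/7) = -4942579*(-7/99629) = 34598053/99629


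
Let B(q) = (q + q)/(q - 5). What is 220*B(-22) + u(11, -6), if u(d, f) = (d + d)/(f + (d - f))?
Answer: 9734/27 ≈ 360.52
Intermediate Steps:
u(d, f) = 2 (u(d, f) = (2*d)/d = 2)
B(q) = 2*q/(-5 + q) (B(q) = (2*q)/(-5 + q) = 2*q/(-5 + q))
220*B(-22) + u(11, -6) = 220*(2*(-22)/(-5 - 22)) + 2 = 220*(2*(-22)/(-27)) + 2 = 220*(2*(-22)*(-1/27)) + 2 = 220*(44/27) + 2 = 9680/27 + 2 = 9734/27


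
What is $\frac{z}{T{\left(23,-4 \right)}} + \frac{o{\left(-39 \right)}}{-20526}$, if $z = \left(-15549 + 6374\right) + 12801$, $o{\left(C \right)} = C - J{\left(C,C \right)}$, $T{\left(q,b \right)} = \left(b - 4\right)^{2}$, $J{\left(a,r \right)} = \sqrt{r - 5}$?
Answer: $\frac{6202481}{109472} + \frac{i \sqrt{11}}{10263} \approx 56.658 + 0.00032316 i$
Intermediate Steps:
$J{\left(a,r \right)} = \sqrt{-5 + r}$
$T{\left(q,b \right)} = \left(-4 + b\right)^{2}$
$o{\left(C \right)} = C - \sqrt{-5 + C}$
$z = 3626$ ($z = -9175 + 12801 = 3626$)
$\frac{z}{T{\left(23,-4 \right)}} + \frac{o{\left(-39 \right)}}{-20526} = \frac{3626}{\left(-4 - 4\right)^{2}} + \frac{-39 - \sqrt{-5 - 39}}{-20526} = \frac{3626}{\left(-8\right)^{2}} + \left(-39 - \sqrt{-44}\right) \left(- \frac{1}{20526}\right) = \frac{3626}{64} + \left(-39 - 2 i \sqrt{11}\right) \left(- \frac{1}{20526}\right) = 3626 \cdot \frac{1}{64} + \left(-39 - 2 i \sqrt{11}\right) \left(- \frac{1}{20526}\right) = \frac{1813}{32} + \left(\frac{13}{6842} + \frac{i \sqrt{11}}{10263}\right) = \frac{6202481}{109472} + \frac{i \sqrt{11}}{10263}$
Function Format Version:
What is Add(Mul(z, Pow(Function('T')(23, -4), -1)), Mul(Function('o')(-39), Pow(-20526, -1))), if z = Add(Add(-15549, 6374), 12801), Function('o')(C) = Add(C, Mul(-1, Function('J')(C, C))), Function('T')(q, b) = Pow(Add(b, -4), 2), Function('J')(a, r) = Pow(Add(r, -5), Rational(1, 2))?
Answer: Add(Rational(6202481, 109472), Mul(Rational(1, 10263), I, Pow(11, Rational(1, 2)))) ≈ Add(56.658, Mul(0.00032316, I))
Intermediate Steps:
Function('J')(a, r) = Pow(Add(-5, r), Rational(1, 2))
Function('T')(q, b) = Pow(Add(-4, b), 2)
Function('o')(C) = Add(C, Mul(-1, Pow(Add(-5, C), Rational(1, 2))))
z = 3626 (z = Add(-9175, 12801) = 3626)
Add(Mul(z, Pow(Function('T')(23, -4), -1)), Mul(Function('o')(-39), Pow(-20526, -1))) = Add(Mul(3626, Pow(Pow(Add(-4, -4), 2), -1)), Mul(Add(-39, Mul(-1, Pow(Add(-5, -39), Rational(1, 2)))), Pow(-20526, -1))) = Add(Mul(3626, Pow(Pow(-8, 2), -1)), Mul(Add(-39, Mul(-1, Pow(-44, Rational(1, 2)))), Rational(-1, 20526))) = Add(Mul(3626, Pow(64, -1)), Mul(Add(-39, Mul(-1, Mul(2, I, Pow(11, Rational(1, 2))))), Rational(-1, 20526))) = Add(Mul(3626, Rational(1, 64)), Mul(Add(-39, Mul(-2, I, Pow(11, Rational(1, 2)))), Rational(-1, 20526))) = Add(Rational(1813, 32), Add(Rational(13, 6842), Mul(Rational(1, 10263), I, Pow(11, Rational(1, 2))))) = Add(Rational(6202481, 109472), Mul(Rational(1, 10263), I, Pow(11, Rational(1, 2))))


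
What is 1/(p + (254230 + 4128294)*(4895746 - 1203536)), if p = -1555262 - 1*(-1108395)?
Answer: 1/16181198491173 ≈ 6.1800e-14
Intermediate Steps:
p = -446867 (p = -1555262 + 1108395 = -446867)
1/(p + (254230 + 4128294)*(4895746 - 1203536)) = 1/(-446867 + (254230 + 4128294)*(4895746 - 1203536)) = 1/(-446867 + 4382524*3692210) = 1/(-446867 + 16181198938040) = 1/16181198491173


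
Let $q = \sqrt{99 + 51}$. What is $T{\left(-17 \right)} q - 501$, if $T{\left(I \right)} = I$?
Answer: $-501 - 85 \sqrt{6} \approx -709.21$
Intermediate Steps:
$q = 5 \sqrt{6}$ ($q = \sqrt{150} = 5 \sqrt{6} \approx 12.247$)
$T{\left(-17 \right)} q - 501 = - 17 \cdot 5 \sqrt{6} - 501 = - 85 \sqrt{6} - 501 = -501 - 85 \sqrt{6}$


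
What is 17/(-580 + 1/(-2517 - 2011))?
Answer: -76976/2626241 ≈ -0.029310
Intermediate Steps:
17/(-580 + 1/(-2517 - 2011)) = 17/(-580 + 1/(-4528)) = 17/(-580 - 1/4528) = 17/(-2626241/4528) = 17*(-4528/2626241) = -76976/2626241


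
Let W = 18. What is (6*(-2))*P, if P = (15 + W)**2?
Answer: -13068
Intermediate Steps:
P = 1089 (P = (15 + 18)**2 = 33**2 = 1089)
(6*(-2))*P = (6*(-2))*1089 = -12*1089 = -13068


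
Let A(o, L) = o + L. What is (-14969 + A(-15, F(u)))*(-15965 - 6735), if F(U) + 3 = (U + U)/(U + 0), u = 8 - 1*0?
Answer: 340159500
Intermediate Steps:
u = 8 (u = 8 + 0 = 8)
F(U) = -1 (F(U) = -3 + (U + U)/(U + 0) = -3 + (2*U)/U = -3 + 2 = -1)
A(o, L) = L + o
(-14969 + A(-15, F(u)))*(-15965 - 6735) = (-14969 + (-1 - 15))*(-15965 - 6735) = (-14969 - 16)*(-22700) = -14985*(-22700) = 340159500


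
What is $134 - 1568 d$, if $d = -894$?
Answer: $1401926$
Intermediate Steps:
$134 - 1568 d = 134 - -1401792 = 134 + 1401792 = 1401926$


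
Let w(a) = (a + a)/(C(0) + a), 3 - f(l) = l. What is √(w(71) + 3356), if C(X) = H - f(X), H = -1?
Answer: √15074598/67 ≈ 57.949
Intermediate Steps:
f(l) = 3 - l
C(X) = -4 + X (C(X) = -1 - (3 - X) = -1 + (-3 + X) = -4 + X)
w(a) = 2*a/(-4 + a) (w(a) = (a + a)/((-4 + 0) + a) = (2*a)/(-4 + a) = 2*a/(-4 + a))
√(w(71) + 3356) = √(2*71/(-4 + 71) + 3356) = √(2*71/67 + 3356) = √(2*71*(1/67) + 3356) = √(142/67 + 3356) = √(224994/67) = √15074598/67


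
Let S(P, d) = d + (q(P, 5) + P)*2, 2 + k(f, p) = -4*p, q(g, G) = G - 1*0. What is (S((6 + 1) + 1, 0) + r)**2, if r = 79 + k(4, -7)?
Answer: 17161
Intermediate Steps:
q(g, G) = G (q(g, G) = G + 0 = G)
k(f, p) = -2 - 4*p
S(P, d) = 10 + d + 2*P (S(P, d) = d + (5 + P)*2 = d + (10 + 2*P) = 10 + d + 2*P)
r = 105 (r = 79 + (-2 - 4*(-7)) = 79 + (-2 + 28) = 79 + 26 = 105)
(S((6 + 1) + 1, 0) + r)**2 = ((10 + 0 + 2*((6 + 1) + 1)) + 105)**2 = ((10 + 0 + 2*(7 + 1)) + 105)**2 = ((10 + 0 + 2*8) + 105)**2 = ((10 + 0 + 16) + 105)**2 = (26 + 105)**2 = 131**2 = 17161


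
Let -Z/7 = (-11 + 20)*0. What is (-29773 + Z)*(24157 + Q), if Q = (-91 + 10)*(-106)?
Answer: -974857339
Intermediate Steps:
Z = 0 (Z = -7*(-11 + 20)*0 = -63*0 = -7*0 = 0)
Q = 8586 (Q = -81*(-106) = 8586)
(-29773 + Z)*(24157 + Q) = (-29773 + 0)*(24157 + 8586) = -29773*32743 = -974857339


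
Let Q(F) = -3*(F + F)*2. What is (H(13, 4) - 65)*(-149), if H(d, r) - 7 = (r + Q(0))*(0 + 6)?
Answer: 5066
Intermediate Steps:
Q(F) = -12*F (Q(F) = -6*F*2 = -12*F)
H(d, r) = 7 + 6*r (H(d, r) = 7 + (r - 12*0)*(0 + 6) = 7 + (r + 0)*6 = 7 + r*6 = 7 + 6*r)
(H(13, 4) - 65)*(-149) = ((7 + 6*4) - 65)*(-149) = ((7 + 24) - 65)*(-149) = (31 - 65)*(-149) = -34*(-149) = 5066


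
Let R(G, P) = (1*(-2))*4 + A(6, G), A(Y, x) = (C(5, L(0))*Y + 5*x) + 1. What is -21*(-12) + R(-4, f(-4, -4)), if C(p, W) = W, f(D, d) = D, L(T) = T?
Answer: 225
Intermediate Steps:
A(Y, x) = 1 + 5*x (A(Y, x) = (0*Y + 5*x) + 1 = (0 + 5*x) + 1 = 5*x + 1 = 1 + 5*x)
R(G, P) = -7 + 5*G (R(G, P) = (1*(-2))*4 + (1 + 5*G) = -2*4 + (1 + 5*G) = -8 + (1 + 5*G) = -7 + 5*G)
-21*(-12) + R(-4, f(-4, -4)) = -21*(-12) + (-7 + 5*(-4)) = 252 + (-7 - 20) = 252 - 27 = 225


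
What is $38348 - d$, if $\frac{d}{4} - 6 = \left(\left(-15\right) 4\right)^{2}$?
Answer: $23924$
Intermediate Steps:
$d = 14424$ ($d = 24 + 4 \left(\left(-15\right) 4\right)^{2} = 24 + 4 \left(-60\right)^{2} = 24 + 4 \cdot 3600 = 24 + 14400 = 14424$)
$38348 - d = 38348 - 14424 = 23924$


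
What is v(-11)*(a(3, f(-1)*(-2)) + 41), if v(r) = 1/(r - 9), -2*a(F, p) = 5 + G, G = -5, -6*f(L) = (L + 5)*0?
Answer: -41/20 ≈ -2.0500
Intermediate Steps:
f(L) = 0 (f(L) = -(L + 5)*0/6 = -(5 + L)*0/6 = -⅙*0 = 0)
a(F, p) = 0 (a(F, p) = -(5 - 5)/2 = -½*0 = 0)
v(r) = 1/(-9 + r)
v(-11)*(a(3, f(-1)*(-2)) + 41) = (0 + 41)/(-9 - 11) = 41/(-20) = -1/20*41 = -41/20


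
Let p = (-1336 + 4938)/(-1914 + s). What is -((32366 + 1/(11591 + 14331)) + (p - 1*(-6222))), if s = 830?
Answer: -135526016183/3512431 ≈ -38585.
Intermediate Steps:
p = -1801/542 (p = (-1336 + 4938)/(-1914 + 830) = 3602/(-1084) = 3602*(-1/1084) = -1801/542 ≈ -3.3229)
-((32366 + 1/(11591 + 14331)) + (p - 1*(-6222))) = -((32366 + 1/(11591 + 14331)) + (-1801/542 - 1*(-6222))) = -((32366 + 1/25922) + (-1801/542 + 6222)) = -((32366 + 1/25922) + 3370523/542) = -(838991453/25922 + 3370523/542) = -1*135526016183/3512431 = -135526016183/3512431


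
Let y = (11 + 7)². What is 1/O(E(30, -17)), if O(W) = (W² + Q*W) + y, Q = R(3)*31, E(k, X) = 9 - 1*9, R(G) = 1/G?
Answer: 1/324 ≈ 0.0030864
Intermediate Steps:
R(G) = 1/G
E(k, X) = 0 (E(k, X) = 9 - 9 = 0)
Q = 31/3 ≈ 10.333
y = 324 (y = 18² = 324)
O(W) = 324 + W² + 31*W/3 (O(W) = (W² + 31*W/3) + 324 = 324 + W² + 31*W/3)
1/O(E(30, -17)) = 1/(324 + 0² + (31/3)*0) = 1/(324 + 0 + 0) = 1/324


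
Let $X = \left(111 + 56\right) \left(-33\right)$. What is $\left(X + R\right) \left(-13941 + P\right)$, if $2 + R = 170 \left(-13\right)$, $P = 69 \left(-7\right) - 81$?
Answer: $112022115$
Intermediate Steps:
$P = -564$ ($P = -483 - 81 = -564$)
$X = -5511$ ($X = 167 \left(-33\right) = -5511$)
$R = -2212$ ($R = -2 + 170 \left(-13\right) = -2 - 2210 = -2212$)
$\left(X + R\right) \left(-13941 + P\right) = \left(-5511 - 2212\right) \left(-13941 - 564\right) = \left(-7723\right) \left(-14505\right) = 112022115$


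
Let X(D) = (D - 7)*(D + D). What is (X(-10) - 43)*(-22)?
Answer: -6534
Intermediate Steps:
X(D) = 2*D*(-7 + D) (X(D) = (-7 + D)*(2*D) = 2*D*(-7 + D))
(X(-10) - 43)*(-22) = (2*(-10)*(-7 - 10) - 43)*(-22) = (2*(-10)*(-17) - 43)*(-22) = (340 - 43)*(-22) = 297*(-22) = -6534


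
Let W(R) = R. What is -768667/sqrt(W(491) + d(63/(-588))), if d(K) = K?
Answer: -1537334*sqrt(96215)/13745 ≈ -34693.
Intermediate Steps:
-768667/sqrt(W(491) + d(63/(-588))) = -768667/sqrt(491 + 63/(-588)) = -768667/sqrt(491 + 63*(-1/588)) = -768667/sqrt(491 - 3/28) = -768667*2*sqrt(96215)/13745 = -1537334*sqrt(96215)/13745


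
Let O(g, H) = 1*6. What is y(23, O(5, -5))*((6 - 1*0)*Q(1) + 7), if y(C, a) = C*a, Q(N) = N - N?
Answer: 966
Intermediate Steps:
Q(N) = 0
O(g, H) = 6
y(23, O(5, -5))*((6 - 1*0)*Q(1) + 7) = (23*6)*((6 - 1*0)*0 + 7) = 138*((6 + 0)*0 + 7) = 138*(6*0 + 7) = 138*(0 + 7) = 138*7 = 966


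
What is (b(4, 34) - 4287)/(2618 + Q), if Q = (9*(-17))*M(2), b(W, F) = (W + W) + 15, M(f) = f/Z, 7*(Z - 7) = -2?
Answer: -25051/15113 ≈ -1.6576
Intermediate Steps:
Z = 47/7 (Z = 7 + (⅐)*(-2) = 7 - 2/7 = 47/7 ≈ 6.7143)
M(f) = 7*f/47 (M(f) = f/(47/7) = f*(7/47) = 7*f/47)
b(W, F) = 15 + 2*W (b(W, F) = 2*W + 15 = 15 + 2*W)
Q = -2142/47 (Q = (9*(-17))*((7/47)*2) = -153*14/47 = -2142/47 ≈ -45.574)
(b(4, 34) - 4287)/(2618 + Q) = ((15 + 2*4) - 4287)/(2618 - 2142/47) = ((15 + 8) - 4287)/(120904/47) = (23 - 4287)*(47/120904) = -4264*47/120904 = -25051/15113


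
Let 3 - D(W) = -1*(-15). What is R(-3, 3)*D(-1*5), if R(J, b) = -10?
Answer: 120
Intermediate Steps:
D(W) = -12 (D(W) = 3 - (-1)*(-15) = 3 - 1*15 = 3 - 15 = -12)
R(-3, 3)*D(-1*5) = -10*(-12) = 120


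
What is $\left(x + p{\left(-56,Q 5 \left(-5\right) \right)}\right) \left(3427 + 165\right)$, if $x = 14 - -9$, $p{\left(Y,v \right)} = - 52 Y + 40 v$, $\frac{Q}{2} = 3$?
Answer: $-11009480$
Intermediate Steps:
$Q = 6$ ($Q = 2 \cdot 3 = 6$)
$x = 23$ ($x = 14 + 9 = 23$)
$\left(x + p{\left(-56,Q 5 \left(-5\right) \right)}\right) \left(3427 + 165\right) = \left(23 + \left(\left(-52\right) \left(-56\right) + 40 \cdot 6 \cdot 5 \left(-5\right)\right)\right) \left(3427 + 165\right) = \left(23 + \left(2912 + 40 \cdot 30 \left(-5\right)\right)\right) 3592 = \left(23 + \left(2912 + 40 \left(-150\right)\right)\right) 3592 = \left(23 + \left(2912 - 6000\right)\right) 3592 = \left(23 - 3088\right) 3592 = \left(-3065\right) 3592 = -11009480$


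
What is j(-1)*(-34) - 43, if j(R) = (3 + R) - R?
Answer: -145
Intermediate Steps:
j(R) = 3
j(-1)*(-34) - 43 = 3*(-34) - 43 = -102 - 43 = -145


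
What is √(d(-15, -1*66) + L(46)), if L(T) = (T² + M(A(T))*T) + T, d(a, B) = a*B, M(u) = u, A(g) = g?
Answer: 2*√1317 ≈ 72.581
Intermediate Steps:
d(a, B) = B*a
L(T) = T + 2*T² (L(T) = (T² + T*T) + T = (T² + T²) + T = 2*T² + T = T + 2*T²)
√(d(-15, -1*66) + L(46)) = √(-1*66*(-15) + 46*(1 + 2*46)) = √(-66*(-15) + 46*(1 + 92)) = √(990 + 46*93) = √(990 + 4278) = √5268 = 2*√1317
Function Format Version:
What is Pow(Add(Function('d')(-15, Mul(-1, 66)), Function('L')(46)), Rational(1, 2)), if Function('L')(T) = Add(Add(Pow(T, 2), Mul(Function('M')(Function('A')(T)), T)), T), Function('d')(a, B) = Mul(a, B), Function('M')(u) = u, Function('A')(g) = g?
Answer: Mul(2, Pow(1317, Rational(1, 2))) ≈ 72.581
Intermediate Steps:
Function('d')(a, B) = Mul(B, a)
Function('L')(T) = Add(T, Mul(2, Pow(T, 2))) (Function('L')(T) = Add(Add(Pow(T, 2), Mul(T, T)), T) = Add(Add(Pow(T, 2), Pow(T, 2)), T) = Add(Mul(2, Pow(T, 2)), T) = Add(T, Mul(2, Pow(T, 2))))
Pow(Add(Function('d')(-15, Mul(-1, 66)), Function('L')(46)), Rational(1, 2)) = Pow(Add(Mul(Mul(-1, 66), -15), Mul(46, Add(1, Mul(2, 46)))), Rational(1, 2)) = Pow(Add(Mul(-66, -15), Mul(46, Add(1, 92))), Rational(1, 2)) = Pow(Add(990, Mul(46, 93)), Rational(1, 2)) = Pow(Add(990, 4278), Rational(1, 2)) = Pow(5268, Rational(1, 2)) = Mul(2, Pow(1317, Rational(1, 2)))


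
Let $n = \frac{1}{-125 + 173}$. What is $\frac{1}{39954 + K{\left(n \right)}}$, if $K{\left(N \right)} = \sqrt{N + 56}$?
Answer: $\frac{1917792}{76623458879} - \frac{4 \sqrt{8067}}{76623458879} \approx 2.5024 \cdot 10^{-5}$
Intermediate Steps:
$n = \frac{1}{48} \approx 0.020833$
$K{\left(N \right)} = \sqrt{56 + N}$
$\frac{1}{39954 + K{\left(n \right)}} = \frac{1}{39954 + \sqrt{56 + \frac{1}{48}}} = \frac{1}{39954 + \sqrt{\frac{2689}{48}}} = \frac{1}{39954 + \frac{\sqrt{8067}}{12}}$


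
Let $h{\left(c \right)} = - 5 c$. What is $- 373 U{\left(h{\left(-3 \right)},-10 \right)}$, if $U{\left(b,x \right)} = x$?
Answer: $3730$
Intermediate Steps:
$- 373 U{\left(h{\left(-3 \right)},-10 \right)} = \left(-373\right) \left(-10\right) = 3730$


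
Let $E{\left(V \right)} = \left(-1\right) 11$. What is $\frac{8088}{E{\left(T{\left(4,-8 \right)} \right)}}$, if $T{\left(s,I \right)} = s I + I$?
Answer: $- \frac{8088}{11} \approx -735.27$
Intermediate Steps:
$T{\left(s,I \right)} = I + I s$ ($T{\left(s,I \right)} = I s + I = I + I s$)
$E{\left(V \right)} = -11$
$\frac{8088}{E{\left(T{\left(4,-8 \right)} \right)}} = \frac{8088}{-11} = 8088 \left(- \frac{1}{11}\right) = - \frac{8088}{11}$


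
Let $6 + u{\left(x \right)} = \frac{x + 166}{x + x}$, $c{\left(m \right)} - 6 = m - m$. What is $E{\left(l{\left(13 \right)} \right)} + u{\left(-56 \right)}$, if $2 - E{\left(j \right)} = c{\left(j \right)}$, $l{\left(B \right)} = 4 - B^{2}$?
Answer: $- \frac{615}{56} \approx -10.982$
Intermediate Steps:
$c{\left(m \right)} = 6$ ($c{\left(m \right)} = 6 + \left(m - m\right) = 6 + 0 = 6$)
$E{\left(j \right)} = -4$ ($E{\left(j \right)} = 2 - 6 = -4$)
$u{\left(x \right)} = -6 + \frac{166 + x}{2 x}$ ($u{\left(x \right)} = -6 + \frac{x + 166}{x + x} = -6 + \frac{166 + x}{2 x}$)
$E{\left(l{\left(13 \right)} \right)} + u{\left(-56 \right)} = -4 - \left(\frac{11}{2} - \frac{83}{-56}\right) = -4 + \left(- \frac{11}{2} + 83 \left(- \frac{1}{56}\right)\right) = -4 - \frac{391}{56} = - \frac{615}{56}$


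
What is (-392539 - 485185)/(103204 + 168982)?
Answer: -438862/136093 ≈ -3.2247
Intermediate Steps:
(-392539 - 485185)/(103204 + 168982) = -877724/272186 = -877724*1/272186 = -438862/136093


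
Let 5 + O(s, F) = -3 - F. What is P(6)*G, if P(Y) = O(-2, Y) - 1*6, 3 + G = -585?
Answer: 11760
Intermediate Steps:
O(s, F) = -8 - F (O(s, F) = -5 + (-3 - F) = -8 - F)
G = -588 (G = -3 - 585 = -588)
P(Y) = -14 - Y (P(Y) = (-8 - Y) - 1*6 = (-8 - Y) - 6 = -14 - Y)
P(6)*G = (-14 - 1*6)*(-588) = (-14 - 6)*(-588) = -20*(-588) = 11760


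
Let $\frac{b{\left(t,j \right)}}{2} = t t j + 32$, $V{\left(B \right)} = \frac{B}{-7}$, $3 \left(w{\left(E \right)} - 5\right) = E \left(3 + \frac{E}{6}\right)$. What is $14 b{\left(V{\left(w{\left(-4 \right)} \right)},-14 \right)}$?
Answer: $\frac{70264}{81} \approx 867.46$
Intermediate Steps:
$w{\left(E \right)} = 5 + \frac{E \left(3 + \frac{E}{6}\right)}{3}$
$V{\left(B \right)} = - \frac{B}{7}$ ($V{\left(B \right)} = B \left(- \frac{1}{7}\right) = - \frac{B}{7}$)
$b{\left(t,j \right)} = 64 + 2 j t^{2}$ ($b{\left(t,j \right)} = 2 \left(t t j + 32\right) = 2 \left(t^{2} j + 32\right) = 2 \left(j t^{2} + 32\right) = 2 \left(32 + j t^{2}\right) = 64 + 2 j t^{2}$)
$14 b{\left(V{\left(w{\left(-4 \right)} \right)},-14 \right)} = 14 \left(64 + 2 \left(-14\right) \left(- \frac{5 - 4 + \frac{\left(-4\right)^{2}}{18}}{7}\right)^{2}\right) = 14 \left(64 + 2 \left(-14\right) \left(- \frac{5 - 4 + \frac{1}{18} \cdot 16}{7}\right)^{2}\right) = 14 \left(64 + 2 \left(-14\right) \left(- \frac{5 - 4 + \frac{8}{9}}{7}\right)^{2}\right) = 14 \left(64 + 2 \left(-14\right) \left(\left(- \frac{1}{7}\right) \frac{17}{9}\right)^{2}\right) = 14 \left(64 + 2 \left(-14\right) \left(- \frac{17}{63}\right)^{2}\right) = 14 \left(64 + 2 \left(-14\right) \frac{289}{3969}\right) = 14 \left(64 - \frac{1156}{567}\right) = 14 \cdot \frac{35132}{567} = \frac{70264}{81}$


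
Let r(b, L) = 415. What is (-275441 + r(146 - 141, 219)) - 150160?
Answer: -425186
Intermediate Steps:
(-275441 + r(146 - 141, 219)) - 150160 = (-275441 + 415) - 150160 = -275026 - 150160 = -425186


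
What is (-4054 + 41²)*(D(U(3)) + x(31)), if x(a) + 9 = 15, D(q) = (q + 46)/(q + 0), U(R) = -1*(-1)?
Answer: -125769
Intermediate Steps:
U(R) = 1
D(q) = (46 + q)/q
x(a) = 6 (x(a) = -9 + 15 = 6)
(-4054 + 41²)*(D(U(3)) + x(31)) = (-4054 + 41²)*((46 + 1)/1 + 6) = (-4054 + 1681)*(1*47 + 6) = -2373*(47 + 6) = -2373*53 = -125769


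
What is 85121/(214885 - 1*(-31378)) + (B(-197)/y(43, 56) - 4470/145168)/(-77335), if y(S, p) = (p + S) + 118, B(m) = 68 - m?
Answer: 20735957470991457/59993732596219688 ≈ 0.34564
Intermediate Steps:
y(S, p) = 118 + S + p (y(S, p) = (S + p) + 118 = 118 + S + p)
85121/(214885 - 1*(-31378)) + (B(-197)/y(43, 56) - 4470/145168)/(-77335) = 85121/(214885 - 1*(-31378)) + ((68 - 1*(-197))/(118 + 43 + 56) - 4470/145168)/(-77335) = 85121/(214885 + 31378) + ((68 + 197)/217 - 4470*1/145168)*(-1/77335) = 85121/246263 + (265*(1/217) - 2235/72584)*(-1/77335) = 85121*(1/246263) + (265/217 - 2235/72584)*(-1/77335) = 85121/246263 + (18749765/15750728)*(-1/77335) = 85121/246263 - 3749953/243616509976 = 20735957470991457/59993732596219688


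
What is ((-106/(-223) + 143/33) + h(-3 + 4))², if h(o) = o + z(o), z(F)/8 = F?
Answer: 85340644/447561 ≈ 190.68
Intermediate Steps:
z(F) = 8*F
h(o) = 9*o (h(o) = o + 8*o = 9*o)
((-106/(-223) + 143/33) + h(-3 + 4))² = ((-106/(-223) + 143/33) + 9*(-3 + 4))² = ((-106*(-1/223) + 143*(1/33)) + 9*1)² = ((106/223 + 13/3) + 9)² = (3217/669 + 9)² = (9238/669)² = 85340644/447561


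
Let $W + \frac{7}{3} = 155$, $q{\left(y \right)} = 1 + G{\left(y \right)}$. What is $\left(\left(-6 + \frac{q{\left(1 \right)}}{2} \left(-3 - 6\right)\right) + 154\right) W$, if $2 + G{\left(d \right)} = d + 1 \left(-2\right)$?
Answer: $\frac{71906}{3} \approx 23969.0$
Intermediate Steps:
$G{\left(d \right)} = -4 + d$ ($G{\left(d \right)} = -2 + \left(d + 1 \left(-2\right)\right) = -2 + \left(d - 2\right) = -2 + \left(-2 + d\right) = -4 + d$)
$q{\left(y \right)} = -3 + y$ ($q{\left(y \right)} = 1 + \left(-4 + y\right) = -3 + y$)
$W = \frac{458}{3}$ ($W = - \frac{7}{3} + 155 = \frac{458}{3} \approx 152.67$)
$\left(\left(-6 + \frac{q{\left(1 \right)}}{2} \left(-3 - 6\right)\right) + 154\right) W = \left(\left(-6 + \frac{-3 + 1}{2} \left(-3 - 6\right)\right) + 154\right) \frac{458}{3} = \left(\left(-6 + \left(-2\right) \frac{1}{2} \left(-3 - 6\right)\right) + 154\right) \frac{458}{3} = \left(\left(-6 - -9\right) + 154\right) \frac{458}{3} = \left(\left(-6 + 9\right) + 154\right) \frac{458}{3} = \left(3 + 154\right) \frac{458}{3} = 157 \cdot \frac{458}{3} = \frac{71906}{3}$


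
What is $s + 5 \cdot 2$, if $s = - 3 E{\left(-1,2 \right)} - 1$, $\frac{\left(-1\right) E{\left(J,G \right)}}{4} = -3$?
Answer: $-27$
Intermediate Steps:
$E{\left(J,G \right)} = 12$ ($E{\left(J,G \right)} = \left(-4\right) \left(-3\right) = 12$)
$s = -37$ ($s = \left(-3\right) 12 - 1 = -36 - 1 = -37$)
$s + 5 \cdot 2 = -37 + 5 \cdot 2 = -37 + 10 = -27$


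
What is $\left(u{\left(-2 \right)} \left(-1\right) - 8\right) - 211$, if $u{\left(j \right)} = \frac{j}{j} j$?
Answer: $-217$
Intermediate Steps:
$u{\left(j \right)} = j$ ($u{\left(j \right)} = 1 j = j$)
$\left(u{\left(-2 \right)} \left(-1\right) - 8\right) - 211 = \left(\left(-2\right) \left(-1\right) - 8\right) - 211 = \left(2 - 8\right) - 211 = -6 - 211 = -217$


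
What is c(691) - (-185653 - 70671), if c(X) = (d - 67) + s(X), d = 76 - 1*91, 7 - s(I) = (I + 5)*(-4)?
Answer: 259033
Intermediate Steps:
s(I) = 27 + 4*I (s(I) = 7 - (I + 5)*(-4) = 7 - (5 + I)*(-4) = 7 - (-20 - 4*I) = 7 + (20 + 4*I) = 27 + 4*I)
d = -15 (d = 76 - 91 = -15)
c(X) = -55 + 4*X (c(X) = (-15 - 67) + (27 + 4*X) = -82 + (27 + 4*X) = -55 + 4*X)
c(691) - (-185653 - 70671) = (-55 + 4*691) - (-185653 - 70671) = (-55 + 2764) - 1*(-256324) = 2709 + 256324 = 259033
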